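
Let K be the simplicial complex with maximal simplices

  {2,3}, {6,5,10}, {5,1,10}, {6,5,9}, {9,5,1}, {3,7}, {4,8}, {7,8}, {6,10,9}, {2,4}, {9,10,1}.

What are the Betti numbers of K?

We work with the vertex ordering 1 < 2 < 3 < 4 < 5 < 6 < 7 < 8 < 9 < 10. The simplices of K, each written with vertices in increasing order, are:

  0-simplices (10): [1], [2], [3], [4], [5], [6], [7], [8], [9], [10]
  1-simplices (14): [1,5], [1,9], [1,10], [2,3], [2,4], [3,7], [4,8], [5,6], [5,9], [5,10], [6,9], [6,10], [7,8], [9,10]
  2-simplices (6): [1,5,9], [1,5,10], [1,9,10], [5,6,9], [5,6,10], [6,9,10]

giving chain groups C_0 ≅ Z^10, C_1 ≅ Z^14, C_2 ≅ Z^6.

∂_1: C_1 → C_0 sends each edge [p,q] (with p < q) to q − p.
As a 10×14 matrix over Z this has rank 8, with invariant factors (1,1,1,1,1,1,1,1).

Boundary ∂_2: C_2 → C_1 maps a triangle to the signed sum of its edges. For instance
  ∂[1,5,9] = [5,9] − [1,9] + [1,5],
  ∂[5,6,10] = [6,10] − [5,10] + [5,6].
The resulting 14×6 matrix has rank 5, and its Smith normal form has invariant factors (1,1,1,1,1).

Reading off H_k = ker ∂_k / im ∂_{k+1}:

  H_0: rank C_0 − rank ∂_1 = 10 − 8 = 2, and the invariant factors of ∂_1 are all 1, so H_0 = Z^2.
  H_1: rank ker ∂_1 − rank ∂_2 = (14 − 8) − 5 = 1, and the invariant factors of ∂_2 are all 1, so H_1 = Z.
  H_2: rank ker ∂_2 − rank ∂_3 = (6 − 5) − 0 = 1, and there is no ∂_3, so H_2 = Z.

(K is a triangulation of the disjoint union of the circle S^1 and the 2-sphere S^2.)

Hence the Betti numbers are b_0 = 2, b_1 = 1, b_2 = 1.

b_0 = 2, b_1 = 1, b_2 = 1.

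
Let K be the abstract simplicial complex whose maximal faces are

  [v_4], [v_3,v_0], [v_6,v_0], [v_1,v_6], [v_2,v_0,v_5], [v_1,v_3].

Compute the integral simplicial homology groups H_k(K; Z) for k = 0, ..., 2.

K has 7 vertices, 7 edges, 1 triangle.
rank ∂_0 = 0, rank ∂_1 = 5 ⇒ b_0 = 7 − 0 − 5 = 2; all invariant factors of ∂_1 are 1 so no torsion. So H_0 = Z^2.
rank ∂_1 = 5, rank ∂_2 = 1 ⇒ b_1 = 7 − 5 − 1 = 1; all invariant factors of ∂_2 are 1 so no torsion. So H_1 = Z.
rank ∂_2 = 1, rank ∂_3 = 0 ⇒ b_2 = 1 − 1 − 0 = 0. So H_2 = 0.

H_0 ≅ Z^2,  H_1 ≅ Z,  H_2 = 0.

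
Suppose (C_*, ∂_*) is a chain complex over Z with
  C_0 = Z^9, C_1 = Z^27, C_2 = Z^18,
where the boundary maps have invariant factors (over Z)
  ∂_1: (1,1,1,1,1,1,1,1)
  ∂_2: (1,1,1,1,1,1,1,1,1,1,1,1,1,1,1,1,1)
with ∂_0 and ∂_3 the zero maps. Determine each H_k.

H_0: b_0 = 9 − 0 − 8 = 1; torsion from ∂_1 factors > 1: none. So H_0 = Z.
H_1: b_1 = 27 − 8 − 17 = 2; torsion from ∂_2 factors > 1: none. So H_1 = Z^2.
H_2: b_2 = 18 − 17 − 0 = 1; torsion from ∂_3 factors > 1: none. So H_2 = Z.

H_0 = Z,  H_1 = Z^2,  H_2 = Z.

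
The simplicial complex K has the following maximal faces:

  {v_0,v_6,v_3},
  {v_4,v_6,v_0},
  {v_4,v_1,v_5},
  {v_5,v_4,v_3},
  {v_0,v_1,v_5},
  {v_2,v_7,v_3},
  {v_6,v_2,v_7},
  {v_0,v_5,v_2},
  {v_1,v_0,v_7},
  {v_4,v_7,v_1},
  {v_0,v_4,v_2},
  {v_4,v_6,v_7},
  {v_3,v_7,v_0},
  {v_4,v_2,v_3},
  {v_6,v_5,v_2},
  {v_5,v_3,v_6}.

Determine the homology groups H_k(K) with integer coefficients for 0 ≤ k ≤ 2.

Take the total order v_0 < v_1 < v_2 < v_3 < v_4 < v_5 < v_6 < v_7 on the vertex set. Then K (dimension 2) consists of the simplices:

  0-simplices (8): [v_0], [v_1], [v_2], [v_3], [v_4], [v_5], [v_6], [v_7]
  1-simplices (24): (24 of them)
  2-simplices (16): (16 of them)

so the chain groups are C_0 ≅ Z^8, C_1 ≅ Z^24, C_2 ≅ Z^16.

Boundary ∂_1: C_1 → C_0 is given by ∂[p,q] = [q] − [p]. For instance
  ∂[v_0,v_1] = [v_1] − [v_0].
The 8×24 boundary matrix has rank 7 and Smith normal form diag(1,1,1,1,1,1,1).

The boundary map ∂_2: C_2 → C_1 maps a triangle to the signed sum of its edges. For instance
  ∂[v_0,v_2,v_5] = [v_2,v_5] − [v_0,v_5] + [v_0,v_2],
  ∂[v_3,v_5,v_6] = [v_5,v_6] − [v_3,v_6] + [v_3,v_5].
The 24×16 boundary matrix has rank 15 and Smith normal form diag(1,1,1,1,1,1,1,1,1,1,1,1,1,1,1).

From H_k ≅ ker(∂_k) / im(∂_{k+1}) we obtain:

  H_0: rank C_0 − rank ∂_1 = 8 − 7 = 1, and the invariant factors of ∂_1 are all 1, so H_0 ≅ Z.
  H_1: rank ker ∂_1 − rank ∂_2 = (24 − 7) − 15 = 2, and the invariant factors of ∂_2 are all 1, so H_1 ≅ Z^2.
  H_2: rank ker ∂_2 − rank ∂_3 = (16 − 15) − 0 = 1, and there is no ∂_3, so H_2 ≅ Z.

(K is a triangulation of the torus T^2.)

H_0 ≅ Z,  H_1 ≅ Z^2,  H_2 ≅ Z.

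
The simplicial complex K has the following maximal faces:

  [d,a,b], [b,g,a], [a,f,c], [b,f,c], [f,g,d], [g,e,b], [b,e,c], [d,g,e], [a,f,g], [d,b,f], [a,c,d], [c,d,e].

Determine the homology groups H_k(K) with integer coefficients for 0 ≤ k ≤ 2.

H_0 = Z,  H_1 = Z/2,  H_2 = 0.

Take the total order a < b < c < d < e < f < g on the vertex set. Then K (dimension 2) consists of the simplices:

  0-simplices (7): a, b, c, d, e, f, g
  1-simplices (18): ab, ac, ad, af, ag, bc, bd, be, bf, bg, cd, ce, cf, de, df, dg, eg, fg
  2-simplices (12): abd, abg, acd, acf, afg, bce, bcf, bdf, beg, cde, deg, dfg

Hence C_0 ≅ Z^7, C_1 ≅ Z^18, C_2 ≅ Z^12.

Boundary ∂_1: C_1 → C_0 maps an edge to its endpoints' difference, ∂[p,q] = q − p.
The resulting 7×18 matrix has rank 6, and its Smith normal form has invariant factors (1,1,1,1,1,1).

The boundary map ∂_2: C_2 → C_1 acts by ∂[p,q,r] = [q,r] − [p,r] + [p,q]. For instance
  ∂bce = ce − be + bc,
  ∂dfg = fg − dg + df.
The 18×12 boundary matrix has rank 12 and Smith normal form diag(1,1,1,1,1,1,1,1,1,1,1,2).

Reading off H_k = ker ∂_k / im ∂_{k+1}:

  H_0: rank C_0 − rank ∂_1 = 7 − 6 = 1, and the invariant factors of ∂_1 are all 1, so H_0 = Z.
  H_1: rank ker ∂_1 − rank ∂_2 = (18 − 6) − 12 = 0, and ∂_2 has invariant factor 2 > 1, so H_1 = Z/2.
  H_2: rank ker ∂_2 − rank ∂_3 = (12 − 12) − 0 = 0, and there is no ∂_3, so H_2 = 0.

(K is a triangulation of the real projective plane RP^2.)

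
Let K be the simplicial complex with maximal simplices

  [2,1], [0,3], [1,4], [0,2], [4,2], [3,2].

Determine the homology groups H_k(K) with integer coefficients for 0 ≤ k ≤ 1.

H_0 ≅ Z,  H_1 ≅ Z^2.

Take the total order 0 < 1 < 2 < 3 < 4 on the vertex set. Then K (dimension 1) consists of the simplices:

  0-simplices (5): [0], [1], [2], [3], [4]
  1-simplices (6): [0,2], [0,3], [1,2], [1,4], [2,3], [2,4]

so the chain groups are C_0 ≅ Z^5, C_1 ≅ Z^6.

The boundary map ∂_1: C_1 → C_0 is given by ∂[p,q] = [q] − [p]. For instance
  ∂[1,2] = [2] − [1].
This gives a 5×6 integer matrix of rank 4; reducing to Smith normal form yields diagonal entries (1,1,1,1).

Computing H_k = (kernel of ∂_k) / (image of ∂_{k+1}):

  H_0: rank C_0 − rank ∂_1 = 5 − 4 = 1, and the invariant factors of ∂_1 are all 1, so H_0 ≅ Z.
  H_1: rank ker ∂_1 − rank ∂_2 = (6 − 4) − 0 = 2, and there is no ∂_2, so H_1 ≅ Z^2.

As a check, the Euler characteristic is 5 − 6 = -1, which agrees with 1 − 2 = -1.
(K is a triangulation of a wedge of 2 circles.)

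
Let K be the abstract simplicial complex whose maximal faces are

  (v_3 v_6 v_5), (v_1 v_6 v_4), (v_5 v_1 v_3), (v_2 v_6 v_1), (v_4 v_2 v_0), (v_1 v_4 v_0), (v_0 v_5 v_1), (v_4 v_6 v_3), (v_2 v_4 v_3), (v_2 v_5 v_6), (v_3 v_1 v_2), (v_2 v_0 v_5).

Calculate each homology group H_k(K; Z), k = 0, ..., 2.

K has 7 vertices, 18 edges, 12 triangles.
rank ∂_0 = 0, rank ∂_1 = 6 ⇒ b_0 = 7 − 0 − 6 = 1; all invariant factors of ∂_1 are 1 so no torsion. So H_0 ≅ Z.
rank ∂_1 = 6, rank ∂_2 = 12 ⇒ b_1 = 18 − 6 − 12 = 0; ∂_2 has invariant factor(s) [2] giving torsion. So H_1 ≅ Z/2.
rank ∂_2 = 12, rank ∂_3 = 0 ⇒ b_2 = 12 − 12 − 0 = 0. So H_2 ≅ 0.

H_0 = Z,  H_1 = Z/2,  H_2 = 0.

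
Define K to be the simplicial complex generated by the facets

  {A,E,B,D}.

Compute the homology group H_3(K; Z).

H_3 ≅ 0.

Take the total order A < B < D < E on the vertex set. Then K (dimension 3) consists of the simplices:

  0-simplices (4): A, B, D, E
  1-simplices (6): AB, AD, AE, BD, BE, DE
  2-simplices (4): ABD, ABE, ADE, BDE
  3-simplices (1): ABDE

Hence C_0 ≅ Z^4, C_1 ≅ Z^6, C_2 ≅ Z^4, C_3 ≅ Z^1.

Boundary ∂_1: C_1 → C_0 sends each edge [p,q] (with p < q) to q − p. For instance
  ∂AB = B − A.
The resulting 4×6 matrix has rank 3, and its Smith normal form has invariant factors (1,1,1).

∂_2: C_2 → C_1 maps a triangle to the signed sum of its edges. For instance
  ∂BDE = DE − BE + BD,
  ∂ABD = BD − AD + AB.
The 6×4 boundary matrix has rank 3 and Smith normal form diag(1,1,1).

Boundary ∂_3: C_3 → C_2 sends each 3-simplex σ to the alternating sum Σ_i (−1)^i (σ with its i-th vertex removed). For instance
  ∂ABDE = BDE − ADE + ABE − ABD.
The 4×1 boundary matrix has rank 1 and Smith normal form diag(1).

Now H_k = ker ∂_k / im ∂_{k+1}, so:

  H_3: rank ker ∂_3 − rank ∂_4 = (1 − 1) − 0 = 0, and there is no ∂_4, so H_3 ≅ 0.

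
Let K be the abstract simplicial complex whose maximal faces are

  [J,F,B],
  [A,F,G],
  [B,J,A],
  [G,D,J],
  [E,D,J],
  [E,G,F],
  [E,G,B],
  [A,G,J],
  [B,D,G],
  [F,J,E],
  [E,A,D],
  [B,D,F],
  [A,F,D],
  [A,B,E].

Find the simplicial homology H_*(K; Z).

H_0 = Z,  H_1 = Z^2,  H_2 = Z.

Fix the vertex order A < B < D < E < F < G < J and write every simplex with vertices in increasing order. Then dim K = 2 and the simplices of K are:

  0-simplices (7): A, B, D, E, F, G, J
  1-simplices (21): AB, AD, AE, AF, AG, AJ, BD, BE, BF, BG, BJ, DE, DF, DG, DJ, EF, EG, EJ, FG, FJ, GJ
  2-simplices (14): ABE, ABJ, ADE, ADF, AFG, AGJ, BDF, BDG, BEG, BFJ, DEJ, DGJ, EFG, EFJ

giving chain groups C_0 ≅ Z^7, C_1 ≅ Z^21, C_2 ≅ Z^14.

Boundary ∂_1: C_1 → C_0 maps an edge to its endpoints' difference, ∂[p,q] = q − p.
This gives a 7×21 integer matrix of rank 6; reducing to Smith normal form yields diagonal entries (1,1,1,1,1,1).

The boundary map ∂_2: C_2 → C_1 acts by ∂[p,q,r] = [q,r] − [p,r] + [p,q]. For instance
  ∂AGJ = GJ − AJ + AG,
  ∂ADE = DE − AE + AD.
This gives a 21×14 integer matrix of rank 13; reducing to Smith normal form yields diagonal entries (1,1,1,1,1,1,1,1,1,1,1,1,1).

From H_k ≅ ker(∂_k) / im(∂_{k+1}) we obtain:

  H_0: rank C_0 − rank ∂_1 = 7 − 6 = 1, and the invariant factors of ∂_1 are all 1, so H_0 ≅ Z.
  H_1: rank ker ∂_1 − rank ∂_2 = (21 − 6) − 13 = 2, and the invariant factors of ∂_2 are all 1, so H_1 ≅ Z^2.
  H_2: rank ker ∂_2 − rank ∂_3 = (14 − 13) − 0 = 1, and there is no ∂_3, so H_2 ≅ Z.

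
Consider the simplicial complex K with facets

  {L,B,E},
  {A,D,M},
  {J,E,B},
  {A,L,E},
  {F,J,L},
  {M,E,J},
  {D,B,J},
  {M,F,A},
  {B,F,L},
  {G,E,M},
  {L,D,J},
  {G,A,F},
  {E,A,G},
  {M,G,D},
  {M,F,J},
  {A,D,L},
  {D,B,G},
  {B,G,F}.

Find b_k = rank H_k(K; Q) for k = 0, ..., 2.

b_0 = 1, b_1 = 1, b_2 = 0.

Order the vertices as A < B < D < E < F < G < J < L < M. Listing each simplex with vertices in this order, K has dimension 2 with simplices:

  0-simplices (9): A, B, D, E, F, G, J, L, M
  1-simplices (27): AD, AE, AF, AG, AL, AM, BD, BE, BF, BG, BJ, BL, DG, DJ, DL, DM, EG, EJ, EL, EM, FG, FJ, FL, FM, GM, JL, JM
  2-simplices (18): ADL, ADM, AEG, AEL, AFG, AFM, BDG, BDJ, BEJ, BEL, BFG, BFL, DGM, DJL, EGM, EJM, FJL, FJM

giving chain groups C_0 ≅ Z^9, C_1 ≅ Z^27, C_2 ≅ Z^18.

The boundary map ∂_1: C_1 → C_0 sends each edge [p,q] (with p < q) to q − p. For instance
  ∂AM = M − A.
The resulting 9×27 matrix has rank 8, and its Smith normal form has invariant factors (1,1,1,1,1,1,1,1).

Boundary ∂_2: C_2 → C_1 sends each 2-simplex [p,q,r] to [q,r] − [p,r] + [p,q]. For instance
  ∂BFG = FG − BG + BF,
  ∂ADM = DM − AM + AD.
As a 27×18 matrix over Z this has rank 18, with invariant factors (1,1,1,1,1,1,1,1,1,1,1,1,1,1,1,1,1,2).

Computing H_k = (kernel of ∂_k) / (image of ∂_{k+1}):

  H_0: rank C_0 − rank ∂_1 = 9 − 8 = 1, and the invariant factors of ∂_1 are all 1, so H_0 = Z.
  H_1: rank ker ∂_1 − rank ∂_2 = (27 − 8) − 18 = 1, and ∂_2 has invariant factor 2 > 1, so H_1 = Z ⊕ Z/2Z.
  H_2: rank ker ∂_2 − rank ∂_3 = (18 − 18) − 0 = 0, and there is no ∂_3, so H_2 = 0.

As a check, the Euler characteristic is 9 − 27 + 18 = 0, which agrees with 1 − 1 + 0 = 0.
(K is a triangulation of the Klein bottle.)

Hence the Betti numbers are b_0 = 1, b_1 = 1, b_2 = 0.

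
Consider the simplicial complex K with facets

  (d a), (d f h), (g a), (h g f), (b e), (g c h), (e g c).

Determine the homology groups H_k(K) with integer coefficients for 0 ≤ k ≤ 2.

Take the total order a < b < c < d < e < f < g < h on the vertex set. Then K (dimension 2) consists of the simplices:

  0-simplices (8): a, b, c, d, e, f, g, h
  1-simplices (12): ad, ag, be, ce, cg, ch, df, dh, eg, fg, fh, gh
  2-simplices (4): ceg, cgh, dfh, fgh

Hence C_0 ≅ Z^8, C_1 ≅ Z^12, C_2 ≅ Z^4.

∂_1: C_1 → C_0 sends each edge [p,q] (with p < q) to q − p. For instance
  ∂ag = g − a.
As a 8×12 matrix over Z this has rank 7, with invariant factors (1,1,1,1,1,1,1).

∂_2: C_2 → C_1 maps a triangle to the signed sum of its edges. For instance
  ∂dfh = fh − dh + df,
  ∂cgh = gh − ch + cg.
This gives a 12×4 integer matrix of rank 4; reducing to Smith normal form yields diagonal entries (1,1,1,1).

Now H_k = ker ∂_k / im ∂_{k+1}, so:

  H_0: rank C_0 − rank ∂_1 = 8 − 7 = 1, and the invariant factors of ∂_1 are all 1, so H_0 = Z.
  H_1: rank ker ∂_1 − rank ∂_2 = (12 − 7) − 4 = 1, and the invariant factors of ∂_2 are all 1, so H_1 = Z.
  H_2: rank ker ∂_2 − rank ∂_3 = (4 − 4) − 0 = 0, and there is no ∂_3, so H_2 = 0.

As a check, the Euler characteristic is 8 − 12 + 4 = 0, which agrees with 1 − 1 + 0 = 0.

H_0 = Z,  H_1 = Z,  H_2 = 0.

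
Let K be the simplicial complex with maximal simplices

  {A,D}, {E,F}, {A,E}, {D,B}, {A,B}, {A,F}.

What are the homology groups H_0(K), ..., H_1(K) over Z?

We work with the vertex ordering A < B < D < E < F. The simplices of K, each written with vertices in increasing order, are:

  0-simplices (5): A, B, D, E, F
  1-simplices (6): AB, AD, AE, AF, BD, EF

giving chain groups C_0 ≅ Z^5, C_1 ≅ Z^6.

The boundary map ∂_1: C_1 → C_0 is given by ∂[p,q] = [q] − [p].
As a 5×6 matrix over Z this has rank 4, with invariant factors (1,1,1,1).

Reading off H_k = ker ∂_k / im ∂_{k+1}:

  H_0: rank C_0 − rank ∂_1 = 5 − 4 = 1, and the invariant factors of ∂_1 are all 1, so H_0 ≅ Z.
  H_1: rank ker ∂_1 − rank ∂_2 = (6 − 4) − 0 = 2, and there is no ∂_2, so H_1 ≅ Z^2.

As a check, the Euler characteristic is 5 − 6 = -1, which agrees with 1 − 2 = -1.
(K is a triangulation of a wedge of 2 circles.)

H_0 ≅ Z,  H_1 ≅ Z^2.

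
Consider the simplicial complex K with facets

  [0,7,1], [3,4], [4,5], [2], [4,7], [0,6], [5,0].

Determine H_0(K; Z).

H_0 = Z^2.

We work with the vertex ordering 0 < 1 < 2 < 3 < 4 < 5 < 6 < 7. The simplices of K, each written with vertices in increasing order, are:

  0-simplices (8): [0], [1], [2], [3], [4], [5], [6], [7]
  1-simplices (8): [0,1], [0,5], [0,6], [0,7], [1,7], [3,4], [4,5], [4,7]
  2-simplices (1): [0,1,7]

Hence C_0 ≅ Z^8, C_1 ≅ Z^8, C_2 ≅ Z^1.

Boundary ∂_1: C_1 → C_0 maps an edge to its endpoints' difference, ∂[p,q] = q − p. For instance
  ∂[3,4] = [4] − [3].
The 8×8 boundary matrix has rank 6 and Smith normal form diag(1,1,1,1,1,1).

∂_2: C_2 → C_1 maps a triangle to the signed sum of its edges. For instance
  ∂[0,1,7] = [1,7] − [0,7] + [0,1].
This gives a 8×1 integer matrix of rank 1; reducing to Smith normal form yields diagonal entries (1).

From H_k ≅ ker(∂_k) / im(∂_{k+1}) we obtain:

  H_0: rank C_0 − rank ∂_1 = 8 − 6 = 2, and the invariant factors of ∂_1 are all 1, so H_0 = Z^2.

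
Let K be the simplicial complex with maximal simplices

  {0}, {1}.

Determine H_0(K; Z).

Order the vertices as 0 < 1. Listing each simplex with vertices in this order, K has dimension 0 with simplices:

  0-simplices (2): [0], [1]

giving chain groups C_0 ≅ Z^2.

Now H_k = ker ∂_k / im ∂_{k+1}, so:

  H_0: rank C_0 − rank ∂_1 = 2 − 0 = 2, and there is no ∂_1, so H_0 = Z^2.

H_0 ≅ Z^2.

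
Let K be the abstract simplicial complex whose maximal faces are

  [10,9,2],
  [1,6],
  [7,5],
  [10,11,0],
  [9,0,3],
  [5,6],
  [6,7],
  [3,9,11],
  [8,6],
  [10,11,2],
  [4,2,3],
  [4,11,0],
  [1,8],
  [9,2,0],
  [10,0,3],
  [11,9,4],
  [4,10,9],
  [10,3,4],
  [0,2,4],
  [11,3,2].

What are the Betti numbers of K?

b_0 = 2, b_1 = 4, b_2 = 1.

Order the vertices as 0 < 1 < 2 < 3 < 4 < 5 < 6 < 7 < 8 < 9 < 10 < 11. Listing each simplex with vertices in this order, K has dimension 2 with simplices:

  0-simplices (12): [0], [1], [2], [3], [4], [5], [6], [7], [8], [9], [10], [11]
  1-simplices (27): (27 of them)
  2-simplices (14): [0,2,4], [0,2,9], [0,3,9], [0,3,10], [0,4,11], [0,10,11], [2,3,4], [2,3,11], [2,9,10], [2,10,11], [3,4,10], [3,9,11], [4,9,10], [4,9,11]

so the chain groups are C_0 ≅ Z^12, C_1 ≅ Z^27, C_2 ≅ Z^14.

Boundary ∂_1: C_1 → C_0 sends each edge [p,q] (with p < q) to q − p. For instance
  ∂[4,10] = [10] − [4].
This gives a 12×27 integer matrix of rank 10; reducing to Smith normal form yields diagonal entries (1,1,1,1,1,1,1,1,1,1).

Boundary ∂_2: C_2 → C_1 sends each 2-simplex [p,q,r] to [q,r] − [p,r] + [p,q]. For instance
  ∂[0,4,11] = [4,11] − [0,11] + [0,4],
  ∂[0,3,9] = [3,9] − [0,9] + [0,3].
The 27×14 boundary matrix has rank 13 and Smith normal form diag(1,1,1,1,1,1,1,1,1,1,1,1,1).

Reading off H_k = ker ∂_k / im ∂_{k+1}:

  H_0: rank C_0 − rank ∂_1 = 12 − 10 = 2, and the invariant factors of ∂_1 are all 1, so H_0 ≅ Z^2.
  H_1: rank ker ∂_1 − rank ∂_2 = (27 − 10) − 13 = 4, and the invariant factors of ∂_2 are all 1, so H_1 ≅ Z^4.
  H_2: rank ker ∂_2 − rank ∂_3 = (14 − 13) − 0 = 1, and there is no ∂_3, so H_2 ≅ Z.

As a check, the Euler characteristic is 12 − 27 + 14 = -1, which agrees with 2 − 4 + 1 = -1.

Hence the Betti numbers are b_0 = 2, b_1 = 4, b_2 = 1.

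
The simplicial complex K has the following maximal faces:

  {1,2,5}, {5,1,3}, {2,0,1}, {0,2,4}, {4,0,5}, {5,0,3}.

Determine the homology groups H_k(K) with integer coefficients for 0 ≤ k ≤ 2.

Fix the vertex order 0 < 1 < 2 < 3 < 4 < 5 and write every simplex with vertices in increasing order. Then dim K = 2 and the simplices of K are:

  0-simplices (6): [0], [1], [2], [3], [4], [5]
  1-simplices (12): [0,1], [0,2], [0,3], [0,4], [0,5], [1,2], [1,3], [1,5], [2,4], [2,5], [3,5], [4,5]
  2-simplices (6): [0,1,2], [0,2,4], [0,3,5], [0,4,5], [1,2,5], [1,3,5]

so the chain groups are C_0 ≅ Z^6, C_1 ≅ Z^12, C_2 ≅ Z^6.

The boundary map ∂_1: C_1 → C_0 maps an edge to its endpoints' difference, ∂[p,q] = q − p. For instance
  ∂[2,5] = [5] − [2].
The resulting 6×12 matrix has rank 5, and its Smith normal form has invariant factors (1,1,1,1,1).

The boundary map ∂_2: C_2 → C_1 sends each 2-simplex [p,q,r] to [q,r] − [p,r] + [p,q]. For instance
  ∂[0,4,5] = [4,5] − [0,5] + [0,4],
  ∂[0,1,2] = [1,2] − [0,2] + [0,1].
As a 12×6 matrix over Z this has rank 6, with invariant factors (1,1,1,1,1,1).

From H_k ≅ ker(∂_k) / im(∂_{k+1}) we obtain:

  H_0: rank C_0 − rank ∂_1 = 6 − 5 = 1, and the invariant factors of ∂_1 are all 1, so H_0 = Z.
  H_1: rank ker ∂_1 − rank ∂_2 = (12 − 5) − 6 = 1, and the invariant factors of ∂_2 are all 1, so H_1 = Z.
  H_2: rank ker ∂_2 − rank ∂_3 = (6 − 6) − 0 = 0, and there is no ∂_3, so H_2 = 0.

H_0 = Z,  H_1 = Z,  H_2 = 0.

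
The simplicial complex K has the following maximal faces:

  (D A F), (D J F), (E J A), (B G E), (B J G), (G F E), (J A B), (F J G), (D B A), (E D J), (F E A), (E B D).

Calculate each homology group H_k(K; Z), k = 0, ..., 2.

We work with the vertex ordering A < B < D < E < F < G < J. The simplices of K, each written with vertices in increasing order, are:

  0-simplices (7): A, B, D, E, F, G, J
  1-simplices (18): AB, AD, AE, AF, AJ, BD, BE, BG, BJ, DE, DF, DJ, EF, EG, EJ, FG, FJ, GJ
  2-simplices (12): ABD, ABJ, ADF, AEF, AEJ, BDE, BEG, BGJ, DEJ, DFJ, EFG, FGJ

giving chain groups C_0 ≅ Z^7, C_1 ≅ Z^18, C_2 ≅ Z^12.

∂_1: C_1 → C_0 sends each edge [p,q] (with p < q) to q − p. For instance
  ∂DJ = J − D.
This gives a 7×18 integer matrix of rank 6; reducing to Smith normal form yields diagonal entries (1,1,1,1,1,1).

Boundary ∂_2: C_2 → C_1 maps a triangle to the signed sum of its edges. For instance
  ∂AEF = EF − AF + AE,
  ∂FGJ = GJ − FJ + FG.
The resulting 18×12 matrix has rank 12, and its Smith normal form has invariant factors (1,1,1,1,1,1,1,1,1,1,1,2).

Reading off H_k = ker ∂_k / im ∂_{k+1}:

  H_0: rank C_0 − rank ∂_1 = 7 − 6 = 1, and the invariant factors of ∂_1 are all 1, so H_0 = Z.
  H_1: rank ker ∂_1 − rank ∂_2 = (18 − 6) − 12 = 0, and ∂_2 has invariant factor 2 > 1, so H_1 = Z/2.
  H_2: rank ker ∂_2 − rank ∂_3 = (12 − 12) − 0 = 0, and there is no ∂_3, so H_2 = 0.

As a check, the Euler characteristic is 7 − 18 + 12 = 1, which agrees with 1 − 0 + 0 = 1.
(K is a triangulation of the real projective plane RP^2.)

H_0 = Z,  H_1 = Z/2,  H_2 = 0.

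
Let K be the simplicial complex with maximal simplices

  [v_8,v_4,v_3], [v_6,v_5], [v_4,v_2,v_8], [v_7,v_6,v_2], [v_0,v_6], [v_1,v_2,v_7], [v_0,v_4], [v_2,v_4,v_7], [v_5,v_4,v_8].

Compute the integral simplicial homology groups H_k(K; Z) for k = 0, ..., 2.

H_0 ≅ Z,  H_1 ≅ Z^2,  H_2 = 0.

K has 9 vertices, 16 edges, 6 triangles.
rank ∂_0 = 0, rank ∂_1 = 8 ⇒ b_0 = 9 − 0 − 8 = 1; all invariant factors of ∂_1 are 1 so no torsion. So H_0 = Z.
rank ∂_1 = 8, rank ∂_2 = 6 ⇒ b_1 = 16 − 8 − 6 = 2; all invariant factors of ∂_2 are 1 so no torsion. So H_1 = Z^2.
rank ∂_2 = 6, rank ∂_3 = 0 ⇒ b_2 = 6 − 6 − 0 = 0. So H_2 = 0.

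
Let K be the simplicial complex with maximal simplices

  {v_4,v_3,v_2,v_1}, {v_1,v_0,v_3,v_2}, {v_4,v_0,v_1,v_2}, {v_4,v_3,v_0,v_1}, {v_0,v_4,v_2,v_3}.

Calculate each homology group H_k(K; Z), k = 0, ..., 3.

H_0 ≅ Z,  H_1 = 0,  H_2 = 0,  H_3 ≅ Z.

Take the total order v_0 < v_1 < v_2 < v_3 < v_4 on the vertex set. Then K (dimension 3) consists of the simplices:

  0-simplices (5): [v_0], [v_1], [v_2], [v_3], [v_4]
  1-simplices (10): [v_0,v_1], [v_0,v_2], [v_0,v_3], [v_0,v_4], [v_1,v_2], [v_1,v_3], [v_1,v_4], [v_2,v_3], [v_2,v_4], [v_3,v_4]
  2-simplices (10): [v_0,v_1,v_2], [v_0,v_1,v_3], [v_0,v_1,v_4], [v_0,v_2,v_3], [v_0,v_2,v_4], [v_0,v_3,v_4], [v_1,v_2,v_3], [v_1,v_2,v_4], [v_1,v_3,v_4], [v_2,v_3,v_4]
  3-simplices (5): [v_0,v_1,v_2,v_3], [v_0,v_1,v_2,v_4], [v_0,v_1,v_3,v_4], [v_0,v_2,v_3,v_4], [v_1,v_2,v_3,v_4]

so the chain groups are C_0 ≅ Z^5, C_1 ≅ Z^10, C_2 ≅ Z^10, C_3 ≅ Z^5.

∂_1: C_1 → C_0 is given by ∂[p,q] = [q] − [p]. For instance
  ∂[v_0,v_2] = [v_2] − [v_0].
The resulting 5×10 matrix has rank 4, and its Smith normal form has invariant factors (1,1,1,1).

Boundary ∂_2: C_2 → C_1 acts by ∂[p,q,r] = [q,r] − [p,r] + [p,q]. For instance
  ∂[v_0,v_1,v_4] = [v_1,v_4] − [v_0,v_4] + [v_0,v_1],
  ∂[v_0,v_2,v_3] = [v_2,v_3] − [v_0,v_3] + [v_0,v_2].
As a 10×10 matrix over Z this has rank 6, with invariant factors (1,1,1,1,1,1).

∂_3: C_3 → C_2 sends each 3-simplex σ to the alternating sum Σ_i (−1)^i (σ with its i-th vertex removed). For instance
  ∂[v_0,v_1,v_2,v_4] = [v_1,v_2,v_4] − [v_0,v_2,v_4] + [v_0,v_1,v_4] − [v_0,v_1,v_2],
  ∂[v_0,v_1,v_2,v_3] = [v_1,v_2,v_3] − [v_0,v_2,v_3] + [v_0,v_1,v_3] − [v_0,v_1,v_2].
The resulting 10×5 matrix has rank 4, and its Smith normal form has invariant factors (1,1,1,1).

Reading off H_k = ker ∂_k / im ∂_{k+1}:

  H_0: rank C_0 − rank ∂_1 = 5 − 4 = 1, and the invariant factors of ∂_1 are all 1, so H_0 ≅ Z.
  H_1: rank ker ∂_1 − rank ∂_2 = (10 − 4) − 6 = 0, and the invariant factors of ∂_2 are all 1, so H_1 ≅ 0.
  H_2: rank ker ∂_2 − rank ∂_3 = (10 − 6) − 4 = 0, and the invariant factors of ∂_3 are all 1, so H_2 ≅ 0.
  H_3: rank ker ∂_3 − rank ∂_4 = (5 − 4) − 0 = 1, and there is no ∂_4, so H_3 ≅ Z.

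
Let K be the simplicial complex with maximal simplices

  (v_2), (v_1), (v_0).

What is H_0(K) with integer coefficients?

Order the vertices as v_0 < v_1 < v_2. Listing each simplex with vertices in this order, K has dimension 0 with simplices:

  0-simplices (3): [v_0], [v_1], [v_2]

so the chain groups are C_0 ≅ Z^3.

Computing H_k = (kernel of ∂_k) / (image of ∂_{k+1}):

  H_0: rank C_0 − rank ∂_1 = 3 − 0 = 3, and there is no ∂_1, so H_0 ≅ Z^3.

(K is a triangulation of a set of 3 points.)

H_0 = Z^3.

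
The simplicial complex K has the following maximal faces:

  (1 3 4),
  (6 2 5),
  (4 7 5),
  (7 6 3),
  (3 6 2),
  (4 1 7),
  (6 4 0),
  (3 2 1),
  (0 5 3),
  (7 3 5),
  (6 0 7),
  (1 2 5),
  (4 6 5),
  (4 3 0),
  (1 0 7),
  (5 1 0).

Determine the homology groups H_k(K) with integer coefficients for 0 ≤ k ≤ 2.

We work with the vertex ordering 0 < 1 < 2 < 3 < 4 < 5 < 6 < 7. The simplices of K, each written with vertices in increasing order, are:

  0-simplices (8): [0], [1], [2], [3], [4], [5], [6], [7]
  1-simplices (24): (24 of them)
  2-simplices (16): [0,1,5], [0,1,7], [0,3,4], [0,3,5], [0,4,6], [0,6,7], [1,2,3], [1,2,5], [1,3,4], [1,4,7], [2,3,6], [2,5,6], [3,5,7], [3,6,7], [4,5,6], [4,5,7]

Hence C_0 ≅ Z^8, C_1 ≅ Z^24, C_2 ≅ Z^16.

The boundary map ∂_1: C_1 → C_0 maps an edge to its endpoints' difference, ∂[p,q] = q − p. For instance
  ∂[2,3] = [3] − [2].
This gives a 8×24 integer matrix of rank 7; reducing to Smith normal form yields diagonal entries (1,1,1,1,1,1,1).

Boundary ∂_2: C_2 → C_1 maps a triangle to the signed sum of its edges. For instance
  ∂[0,1,7] = [1,7] − [0,7] + [0,1],
  ∂[1,2,3] = [2,3] − [1,3] + [1,2].
As a 24×16 matrix over Z this has rank 15, with invariant factors (1,1,1,1,1,1,1,1,1,1,1,1,1,1,1).

Reading off H_k = ker ∂_k / im ∂_{k+1}:

  H_0: rank C_0 − rank ∂_1 = 8 − 7 = 1, and the invariant factors of ∂_1 are all 1, so H_0 = Z.
  H_1: rank ker ∂_1 − rank ∂_2 = (24 − 7) − 15 = 2, and the invariant factors of ∂_2 are all 1, so H_1 = Z^2.
  H_2: rank ker ∂_2 − rank ∂_3 = (16 − 15) − 0 = 1, and there is no ∂_3, so H_2 = Z.

H_0 ≅ Z,  H_1 ≅ Z^2,  H_2 ≅ Z.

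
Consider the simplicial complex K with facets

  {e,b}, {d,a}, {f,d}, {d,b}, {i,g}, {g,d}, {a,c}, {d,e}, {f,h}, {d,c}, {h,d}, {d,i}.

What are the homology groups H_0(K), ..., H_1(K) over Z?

Take the total order a < b < c < d < e < f < g < h < i on the vertex set. Then K (dimension 1) consists of the simplices:

  0-simplices (9): a, b, c, d, e, f, g, h, i
  1-simplices (12): ac, ad, bd, be, cd, de, df, dg, dh, di, fh, gi

so the chain groups are C_0 ≅ Z^9, C_1 ≅ Z^12.

∂_1: C_1 → C_0 is given by ∂[p,q] = [q] − [p].
As a 9×12 matrix over Z this has rank 8, with invariant factors (1,1,1,1,1,1,1,1).

From H_k ≅ ker(∂_k) / im(∂_{k+1}) we obtain:

  H_0: rank C_0 − rank ∂_1 = 9 − 8 = 1, and the invariant factors of ∂_1 are all 1, so H_0 = Z.
  H_1: rank ker ∂_1 − rank ∂_2 = (12 − 8) − 0 = 4, and there is no ∂_2, so H_1 = Z^4.

H_0 = Z,  H_1 = Z^4.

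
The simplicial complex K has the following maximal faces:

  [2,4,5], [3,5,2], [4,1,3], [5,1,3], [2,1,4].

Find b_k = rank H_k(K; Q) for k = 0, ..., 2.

b_0 = 1, b_1 = 1, b_2 = 0.

K has 5 vertices, 10 edges, 5 triangles.
rank ∂_0 = 0, rank ∂_1 = 4 ⇒ b_0 = 5 − 0 − 4 = 1; all invariant factors of ∂_1 are 1 so no torsion. So H_0 = Z.
rank ∂_1 = 4, rank ∂_2 = 5 ⇒ b_1 = 10 − 4 − 5 = 1; all invariant factors of ∂_2 are 1 so no torsion. So H_1 = Z.
rank ∂_2 = 5, rank ∂_3 = 0 ⇒ b_2 = 5 − 5 − 0 = 0. So H_2 = 0.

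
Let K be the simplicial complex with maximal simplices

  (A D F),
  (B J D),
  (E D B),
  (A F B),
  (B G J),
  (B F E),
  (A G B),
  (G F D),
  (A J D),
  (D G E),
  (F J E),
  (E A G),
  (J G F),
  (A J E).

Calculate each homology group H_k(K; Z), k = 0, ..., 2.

H_0 = Z,  H_1 = Z^2,  H_2 = Z.

We work with the vertex ordering A < B < D < E < F < G < J. The simplices of K, each written with vertices in increasing order, are:

  0-simplices (7): A, B, D, E, F, G, J
  1-simplices (21): AB, AD, AE, AF, AG, AJ, BD, BE, BF, BG, BJ, DE, DF, DG, DJ, EF, EG, EJ, FG, FJ, GJ
  2-simplices (14): ABF, ABG, ADF, ADJ, AEG, AEJ, BDE, BDJ, BEF, BGJ, DEG, DFG, EFJ, FGJ

giving chain groups C_0 ≅ Z^7, C_1 ≅ Z^21, C_2 ≅ Z^14.

Boundary ∂_1: C_1 → C_0 sends each edge [p,q] (with p < q) to q − p. For instance
  ∂EG = G − E.
As a 7×21 matrix over Z this has rank 6, with invariant factors (1,1,1,1,1,1).

Boundary ∂_2: C_2 → C_1 acts by ∂[p,q,r] = [q,r] − [p,r] + [p,q]. For instance
  ∂EFJ = FJ − EJ + EF,
  ∂ABG = BG − AG + AB.
As a 21×14 matrix over Z this has rank 13, with invariant factors (1,1,1,1,1,1,1,1,1,1,1,1,1).

From H_k ≅ ker(∂_k) / im(∂_{k+1}) we obtain:

  H_0: rank C_0 − rank ∂_1 = 7 − 6 = 1, and the invariant factors of ∂_1 are all 1, so H_0 = Z.
  H_1: rank ker ∂_1 − rank ∂_2 = (21 − 6) − 13 = 2, and the invariant factors of ∂_2 are all 1, so H_1 = Z^2.
  H_2: rank ker ∂_2 − rank ∂_3 = (14 − 13) − 0 = 1, and there is no ∂_3, so H_2 = Z.

(K is a triangulation of the torus T^2.)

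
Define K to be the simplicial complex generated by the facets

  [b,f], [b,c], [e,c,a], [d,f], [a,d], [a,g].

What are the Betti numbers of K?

K has 7 vertices, 8 edges, 1 triangle.
rank ∂_0 = 0, rank ∂_1 = 6 ⇒ b_0 = 7 − 0 − 6 = 1; all invariant factors of ∂_1 are 1 so no torsion. So H_0 ≅ Z.
rank ∂_1 = 6, rank ∂_2 = 1 ⇒ b_1 = 8 − 6 − 1 = 1; all invariant factors of ∂_2 are 1 so no torsion. So H_1 ≅ Z.
rank ∂_2 = 1, rank ∂_3 = 0 ⇒ b_2 = 1 − 1 − 0 = 0. So H_2 ≅ 0.

b_0 = 1, b_1 = 1, b_2 = 0.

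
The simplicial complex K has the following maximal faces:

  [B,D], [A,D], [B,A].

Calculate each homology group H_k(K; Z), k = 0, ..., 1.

H_0 ≅ Z,  H_1 ≅ Z.

Take the total order A < B < D on the vertex set. Then K (dimension 1) consists of the simplices:

  0-simplices (3): A, B, D
  1-simplices (3): AB, AD, BD

giving chain groups C_0 ≅ Z^3, C_1 ≅ Z^3.

The boundary map ∂_1: C_1 → C_0 maps an edge to its endpoints' difference, ∂[p,q] = q − p.
This gives a 3×3 integer matrix of rank 2; reducing to Smith normal form yields diagonal entries (1,1).

Now H_k = ker ∂_k / im ∂_{k+1}, so:

  H_0: rank C_0 − rank ∂_1 = 3 − 2 = 1, and the invariant factors of ∂_1 are all 1, so H_0 = Z.
  H_1: rank ker ∂_1 − rank ∂_2 = (3 − 2) − 0 = 1, and there is no ∂_2, so H_1 = Z.

As a check, the Euler characteristic is 3 − 3 = 0, which agrees with 1 − 1 = 0.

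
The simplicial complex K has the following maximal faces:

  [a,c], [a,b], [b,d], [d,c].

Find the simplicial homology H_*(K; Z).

Take the total order a < b < c < d on the vertex set. Then K (dimension 1) consists of the simplices:

  0-simplices (4): a, b, c, d
  1-simplices (4): ab, ac, bd, cd

giving chain groups C_0 ≅ Z^4, C_1 ≅ Z^4.

The boundary map ∂_1: C_1 → C_0 is given by ∂[p,q] = [q] − [p]. For instance
  ∂bd = d − b.
This gives a 4×4 integer matrix of rank 3; reducing to Smith normal form yields diagonal entries (1,1,1).

Computing H_k = (kernel of ∂_k) / (image of ∂_{k+1}):

  H_0: rank C_0 − rank ∂_1 = 4 − 3 = 1, and the invariant factors of ∂_1 are all 1, so H_0 = Z.
  H_1: rank ker ∂_1 − rank ∂_2 = (4 − 3) − 0 = 1, and there is no ∂_2, so H_1 = Z.

As a check, the Euler characteristic is 4 − 4 = 0, which agrees with 1 − 1 = 0.

H_0 = Z,  H_1 = Z.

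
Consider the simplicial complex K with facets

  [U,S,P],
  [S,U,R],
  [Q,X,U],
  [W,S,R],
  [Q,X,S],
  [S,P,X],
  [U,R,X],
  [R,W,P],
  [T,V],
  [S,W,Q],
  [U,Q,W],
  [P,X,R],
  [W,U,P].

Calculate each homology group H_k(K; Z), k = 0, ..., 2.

Fix the vertex order P < Q < R < S < T < U < V < W < X and write every simplex with vertices in increasing order. Then dim K = 2 and the simplices of K are:

  0-simplices (9): P, Q, R, S, T, U, V, W, X
  1-simplices (19): PR, PS, PU, PW, PX, QS, QU, QW, QX, RS, RU, RW, RX, SU, SW, SX, TV, UW, UX
  2-simplices (12): PRW, PRX, PSU, PSX, PUW, QSW, QSX, QUW, QUX, RSU, RSW, RUX

so the chain groups are C_0 ≅ Z^9, C_1 ≅ Z^19, C_2 ≅ Z^12.

The boundary map ∂_1: C_1 → C_0 sends each edge [p,q] (with p < q) to q − p. For instance
  ∂TV = V − T.
The 9×19 boundary matrix has rank 7 and Smith normal form diag(1,1,1,1,1,1,1).

The boundary map ∂_2: C_2 → C_1 acts by ∂[p,q,r] = [q,r] − [p,r] + [p,q]. For instance
  ∂QSW = SW − QW + QS,
  ∂PUW = UW − PW + PU.
The 19×12 boundary matrix has rank 12 and Smith normal form diag(1,1,1,1,1,1,1,1,1,1,1,2).

Computing H_k = (kernel of ∂_k) / (image of ∂_{k+1}):

  H_0: rank C_0 − rank ∂_1 = 9 − 7 = 2, and the invariant factors of ∂_1 are all 1, so H_0 = Z^2.
  H_1: rank ker ∂_1 − rank ∂_2 = (19 − 7) − 12 = 0, and ∂_2 has invariant factor 2 > 1, so H_1 = Z/2.
  H_2: rank ker ∂_2 − rank ∂_3 = (12 − 12) − 0 = 0, and there is no ∂_3, so H_2 = 0.

As a check, the Euler characteristic is 9 − 19 + 12 = 2, which agrees with 2 − 0 + 0 = 2.
(K is a triangulation of the disjoint union of the real projective plane RP^2 and the 1-simplex.)

H_0 = Z^2,  H_1 = Z/2,  H_2 = 0.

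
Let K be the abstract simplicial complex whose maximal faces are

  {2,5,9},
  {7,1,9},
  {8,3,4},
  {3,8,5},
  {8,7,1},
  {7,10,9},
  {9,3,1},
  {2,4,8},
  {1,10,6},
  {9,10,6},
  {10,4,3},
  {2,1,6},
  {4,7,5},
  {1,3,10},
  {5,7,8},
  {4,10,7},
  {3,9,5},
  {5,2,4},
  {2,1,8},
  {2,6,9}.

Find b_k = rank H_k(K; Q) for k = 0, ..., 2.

Fix the vertex order 1 < 2 < 3 < 4 < 5 < 6 < 7 < 8 < 9 < 10 and write every simplex with vertices in increasing order. Then dim K = 2 and the simplices of K are:

  0-simplices (10): [1], [2], [3], [4], [5], [6], [7], [8], [9], [10]
  1-simplices (30): (30 of them)
  2-simplices (20): (20 of them)

giving chain groups C_0 ≅ Z^10, C_1 ≅ Z^30, C_2 ≅ Z^20.

Boundary ∂_1: C_1 → C_0 sends each edge [p,q] (with p < q) to q − p. For instance
  ∂[7,8] = [8] − [7].
The resulting 10×30 matrix has rank 9, and its Smith normal form has invariant factors (1,1,1,1,1,1,1,1,1).

The boundary map ∂_2: C_2 → C_1 maps a triangle to the signed sum of its edges. For instance
  ∂[2,4,5] = [4,5] − [2,5] + [2,4],
  ∂[4,7,10] = [7,10] − [4,10] + [4,7].
This gives a 30×20 integer matrix of rank 20; reducing to Smith normal form yields diagonal entries (1,1,1,1,1,1,1,1,1,1,1,1,1,1,1,1,1,1,1,2).

Reading off H_k = ker ∂_k / im ∂_{k+1}:

  H_0: rank C_0 − rank ∂_1 = 10 − 9 = 1, and the invariant factors of ∂_1 are all 1, so H_0 ≅ Z.
  H_1: rank ker ∂_1 − rank ∂_2 = (30 − 9) − 20 = 1, and ∂_2 has invariant factor 2 > 1, so H_1 ≅ Z ⊕ Z/2Z.
  H_2: rank ker ∂_2 − rank ∂_3 = (20 − 20) − 0 = 0, and there is no ∂_3, so H_2 ≅ 0.

As a check, the Euler characteristic is 10 − 30 + 20 = 0, which agrees with 1 − 1 + 0 = 0.

Hence the Betti numbers are b_0 = 1, b_1 = 1, b_2 = 0.

b_0 = 1, b_1 = 1, b_2 = 0.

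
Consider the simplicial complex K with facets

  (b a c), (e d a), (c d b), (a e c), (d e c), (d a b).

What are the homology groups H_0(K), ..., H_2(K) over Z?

H_0 = Z,  H_1 = 0,  H_2 = Z.

Order the vertices as a < b < c < d < e. Listing each simplex with vertices in this order, K has dimension 2 with simplices:

  0-simplices (5): a, b, c, d, e
  1-simplices (9): ab, ac, ad, ae, bc, bd, cd, ce, de
  2-simplices (6): abc, abd, ace, ade, bcd, cde

so the chain groups are C_0 ≅ Z^5, C_1 ≅ Z^9, C_2 ≅ Z^6.

∂_1: C_1 → C_0 is given by ∂[p,q] = [q] − [p]. For instance
  ∂de = e − d.
As a 5×9 matrix over Z this has rank 4, with invariant factors (1,1,1,1).

The boundary map ∂_2: C_2 → C_1 acts by ∂[p,q,r] = [q,r] − [p,r] + [p,q]. For instance
  ∂cde = de − ce + cd,
  ∂bcd = cd − bd + bc.
As a 9×6 matrix over Z this has rank 5, with invariant factors (1,1,1,1,1).

Now H_k = ker ∂_k / im ∂_{k+1}, so:

  H_0: rank C_0 − rank ∂_1 = 5 − 4 = 1, and the invariant factors of ∂_1 are all 1, so H_0 = Z.
  H_1: rank ker ∂_1 − rank ∂_2 = (9 − 4) − 5 = 0, and the invariant factors of ∂_2 are all 1, so H_1 = 0.
  H_2: rank ker ∂_2 − rank ∂_3 = (6 − 5) − 0 = 1, and there is no ∂_3, so H_2 = Z.

As a check, the Euler characteristic is 5 − 9 + 6 = 2, which agrees with 1 − 0 + 1 = 2.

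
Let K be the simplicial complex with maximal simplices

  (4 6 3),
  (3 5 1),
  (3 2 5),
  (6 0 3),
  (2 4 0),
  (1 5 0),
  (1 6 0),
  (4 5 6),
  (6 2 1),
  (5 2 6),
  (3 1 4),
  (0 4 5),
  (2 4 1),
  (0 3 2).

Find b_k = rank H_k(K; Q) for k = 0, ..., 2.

We work with the vertex ordering 0 < 1 < 2 < 3 < 4 < 5 < 6. The simplices of K, each written with vertices in increasing order, are:

  0-simplices (7): [0], [1], [2], [3], [4], [5], [6]
  1-simplices (21): [0,1], [0,2], [0,3], [0,4], [0,5], [0,6], [1,2], [1,3], [1,4], [1,5], [1,6], [2,3], [2,4], [2,5], [2,6], [3,4], [3,5], [3,6], [4,5], [4,6], [5,6]
  2-simplices (14): [0,1,5], [0,1,6], [0,2,3], [0,2,4], [0,3,6], [0,4,5], [1,2,4], [1,2,6], [1,3,4], [1,3,5], [2,3,5], [2,5,6], [3,4,6], [4,5,6]

giving chain groups C_0 ≅ Z^7, C_1 ≅ Z^21, C_2 ≅ Z^14.

∂_1: C_1 → C_0 is given by ∂[p,q] = [q] − [p]. For instance
  ∂[0,3] = [3] − [0].
This gives a 7×21 integer matrix of rank 6; reducing to Smith normal form yields diagonal entries (1,1,1,1,1,1).

∂_2: C_2 → C_1 maps a triangle to the signed sum of its edges. For instance
  ∂[0,2,4] = [2,4] − [0,4] + [0,2],
  ∂[0,1,5] = [1,5] − [0,5] + [0,1].
The resulting 21×14 matrix has rank 13, and its Smith normal form has invariant factors (1,1,1,1,1,1,1,1,1,1,1,1,1).

Computing H_k = (kernel of ∂_k) / (image of ∂_{k+1}):

  H_0: rank C_0 − rank ∂_1 = 7 − 6 = 1, and the invariant factors of ∂_1 are all 1, so H_0 ≅ Z.
  H_1: rank ker ∂_1 − rank ∂_2 = (21 − 6) − 13 = 2, and the invariant factors of ∂_2 are all 1, so H_1 ≅ Z^2.
  H_2: rank ker ∂_2 − rank ∂_3 = (14 − 13) − 0 = 1, and there is no ∂_3, so H_2 ≅ Z.

Hence the Betti numbers are b_0 = 1, b_1 = 2, b_2 = 1.

b_0 = 1, b_1 = 2, b_2 = 1.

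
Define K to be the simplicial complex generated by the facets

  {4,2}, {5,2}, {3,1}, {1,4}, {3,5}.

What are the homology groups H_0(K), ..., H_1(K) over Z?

K has 5 vertices, 5 edges.
rank ∂_0 = 0, rank ∂_1 = 4 ⇒ b_0 = 5 − 0 − 4 = 1; all invariant factors of ∂_1 are 1 so no torsion. So H_0 ≅ Z.
rank ∂_1 = 4, rank ∂_2 = 0 ⇒ b_1 = 5 − 4 − 0 = 1. So H_1 ≅ Z.

H_0 = Z,  H_1 = Z.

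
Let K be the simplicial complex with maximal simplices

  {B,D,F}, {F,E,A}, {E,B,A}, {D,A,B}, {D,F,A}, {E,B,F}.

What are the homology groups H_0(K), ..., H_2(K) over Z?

Take the total order A < B < D < E < F on the vertex set. Then K (dimension 2) consists of the simplices:

  0-simplices (5): A, B, D, E, F
  1-simplices (9): AB, AD, AE, AF, BD, BE, BF, DF, EF
  2-simplices (6): ABD, ABE, ADF, AEF, BDF, BEF

Hence C_0 ≅ Z^5, C_1 ≅ Z^9, C_2 ≅ Z^6.

Boundary ∂_1: C_1 → C_0 sends each edge [p,q] (with p < q) to q − p.
The resulting 5×9 matrix has rank 4, and its Smith normal form has invariant factors (1,1,1,1).

Boundary ∂_2: C_2 → C_1 maps a triangle to the signed sum of its edges. For instance
  ∂BDF = DF − BF + BD,
  ∂ADF = DF − AF + AD.
This gives a 9×6 integer matrix of rank 5; reducing to Smith normal form yields diagonal entries (1,1,1,1,1).

Reading off H_k = ker ∂_k / im ∂_{k+1}:

  H_0: rank C_0 − rank ∂_1 = 5 − 4 = 1, and the invariant factors of ∂_1 are all 1, so H_0 = Z.
  H_1: rank ker ∂_1 − rank ∂_2 = (9 − 4) − 5 = 0, and the invariant factors of ∂_2 are all 1, so H_1 = 0.
  H_2: rank ker ∂_2 − rank ∂_3 = (6 − 5) − 0 = 1, and there is no ∂_3, so H_2 = Z.

H_0 = Z,  H_1 = 0,  H_2 = Z.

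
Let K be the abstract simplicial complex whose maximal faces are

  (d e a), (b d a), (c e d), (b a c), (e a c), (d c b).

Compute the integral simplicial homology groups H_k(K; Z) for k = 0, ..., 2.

H_0 = Z,  H_1 = 0,  H_2 = Z.

We work with the vertex ordering a < b < c < d < e. The simplices of K, each written with vertices in increasing order, are:

  0-simplices (5): a, b, c, d, e
  1-simplices (9): ab, ac, ad, ae, bc, bd, cd, ce, de
  2-simplices (6): abc, abd, ace, ade, bcd, cde

Hence C_0 ≅ Z^5, C_1 ≅ Z^9, C_2 ≅ Z^6.

∂_1: C_1 → C_0 is given by ∂[p,q] = [q] − [p]. For instance
  ∂ac = c − a.
As a 5×9 matrix over Z this has rank 4, with invariant factors (1,1,1,1).

Boundary ∂_2: C_2 → C_1 maps a triangle to the signed sum of its edges. For instance
  ∂ace = ce − ae + ac,
  ∂abc = bc − ac + ab.
The 9×6 boundary matrix has rank 5 and Smith normal form diag(1,1,1,1,1).

Now H_k = ker ∂_k / im ∂_{k+1}, so:

  H_0: rank C_0 − rank ∂_1 = 5 − 4 = 1, and the invariant factors of ∂_1 are all 1, so H_0 = Z.
  H_1: rank ker ∂_1 − rank ∂_2 = (9 − 4) − 5 = 0, and the invariant factors of ∂_2 are all 1, so H_1 = 0.
  H_2: rank ker ∂_2 − rank ∂_3 = (6 − 5) − 0 = 1, and there is no ∂_3, so H_2 = Z.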